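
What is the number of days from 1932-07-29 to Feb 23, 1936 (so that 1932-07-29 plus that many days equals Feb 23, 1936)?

1304

Jul 29, 1932 → Jul 29, 1933: 365 days.
Jul 29, 1933 → Jul 29, 1934: 365 days.
Jul 29, 1934 → Jul 29, 1935: 365 days.
Jul 29, 1935 → Aug 29, 1935: 31 days (July has 31).
Aug 29, 1935 → Sep 29, 1935: 31 days (August has 31).
Sep 29, 1935 → Oct 29, 1935: 30 days (September has 30).
Oct 29, 1935 → Nov 29, 1935: 31 days (October has 31).
Nov 29, 1935 → Dec 29, 1935: 30 days (November has 30).
Dec 29, 1935 → Jan 29, 1936: 31 days (December has 31).
Jan 29, 1936 → Feb 23, 1936: 25 days.
Total: 1304 days.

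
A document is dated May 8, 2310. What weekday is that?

Doomsday rule: the anchor day for the 2300s is Wednesday. For year 10: 10÷12 = 0 r 10, and 10÷4 = 2, so 0+10+2 = 12.
Wednesday + 12 ≡ Monday — that's 2310's doomsday.
In May the doomsday date is May 9.
May 8 is 1 day before May 9; 1 mod 7 = 1, so Monday − 1 = Sunday.

Sunday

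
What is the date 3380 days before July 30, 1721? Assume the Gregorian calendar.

−365 (one year) → Jul 30, 1720 (3015 left).
−366 (one year; includes Feb 29, 1720) → Jul 30, 1719 (2649 left).
−365 (one year) → Jul 30, 1718 (2284 left).
−365 (one year) → Jul 30, 1717 (1919 left).
−365 (one year) → Jul 30, 1716 (1554 left).
−366 (one year; includes Feb 29, 1716) → Jul 30, 1715 (1188 left).
−365 (one year) → Jul 30, 1714 (823 left).
−365 (one year) → Jul 30, 1713 (458 left).
−365 (one year) → Jul 30, 1712 (93 left).
−30 → Jun 30, 1712 (end of Jun, 30 days; 63 left).
−30 → May 31, 1712 (end of May, 31 days; 33 left).
−31 → Apr 30, 1712 (end of Apr, 30 days; 2 left).
−2 → Apr 28, 1712.

April 28, 1712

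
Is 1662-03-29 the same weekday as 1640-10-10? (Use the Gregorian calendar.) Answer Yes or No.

Yes

From Oct 10, 1640 to Mar 29, 1662 is 7840 days.
7840 mod 7 = 0, so they are the same weekday.
(Oct 10, 1640 is a Wednesday; Mar 29, 1662 is a Wednesday.)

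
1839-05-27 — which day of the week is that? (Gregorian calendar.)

Monday

Doomsday rule: the anchor day for the 1800s is Friday. For year 39: 39÷12 = 3 r 3, and 3÷4 = 0, so 3+3+0 = 6.
Friday + 6 ≡ Thursday — that's 1839's doomsday.
In May the doomsday date is May 9.
May 27 is 18 days after May 9; 18 mod 7 = 4, so Thursday + 4 = Monday.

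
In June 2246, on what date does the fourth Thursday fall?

June 1, 2246 is a Monday.
The first Thursday is therefore June 4 (3 days later).
The fourth Thursday is 4 + 3×7 = June 25.

June 25, 2246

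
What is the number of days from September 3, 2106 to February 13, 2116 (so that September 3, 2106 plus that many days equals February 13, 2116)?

Sep 3, 2106 → Sep 3, 2107: 365 days.
Sep 3, 2107 → Sep 3, 2108: 366 days (Feb 29, 2108 is in that span).
Sep 3, 2108 → Sep 3, 2109: 365 days.
Sep 3, 2109 → Sep 3, 2110: 365 days.
Sep 3, 2110 → Sep 3, 2111: 365 days.
Sep 3, 2111 → Sep 3, 2112: 366 days (Feb 29, 2112 is in that span).
Sep 3, 2112 → Sep 3, 2113: 365 days.
Sep 3, 2113 → Sep 3, 2114: 365 days.
Sep 3, 2114 → Sep 3, 2115: 365 days.
Sep 3, 2115 → Oct 3, 2115: 30 days (September has 30).
Oct 3, 2115 → Nov 3, 2115: 31 days (October has 31).
Nov 3, 2115 → Dec 3, 2115: 30 days (November has 30).
Dec 3, 2115 → Jan 3, 2116: 31 days (December has 31).
Jan 3, 2116 → Feb 3, 2116: 31 days (January has 31).
Feb 3, 2116 → Feb 13, 2116: 10 days.
Total: 3450 days.

3450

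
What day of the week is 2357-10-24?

Doomsday rule: the anchor day for the 2300s is Wednesday. For year 57: 57÷12 = 4 r 9, and 9÷4 = 2, so 4+9+2 = 15.
Wednesday + 15 ≡ Thursday — that's 2357's doomsday.
In October the doomsday date is Oct 10.
Oct 24 is 14 days after Oct 10; 14 mod 7 = 0, so Thursday + 0 = Thursday.

Thursday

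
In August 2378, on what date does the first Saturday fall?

August 5, 2378

August 1, 2378 is a Tuesday.
The first Saturday is therefore August 5 (4 days later).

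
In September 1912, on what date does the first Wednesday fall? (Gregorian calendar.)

September 4, 1912

September 1, 1912 is a Sunday.
The first Wednesday is therefore September 4 (3 days later).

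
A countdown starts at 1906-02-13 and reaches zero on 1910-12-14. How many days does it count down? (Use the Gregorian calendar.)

Feb 13, 1906 → Feb 13, 1907: 365 days.
Feb 13, 1907 → Feb 13, 1908: 365 days.
Feb 13, 1908 → Feb 13, 1909: 366 days (Feb 29, 1908 is in that span).
Feb 13, 1909 → Feb 13, 1910: 365 days.
Feb 13, 1910 → Mar 13, 1910: 28 days (February has 28).
Mar 13, 1910 → Apr 13, 1910: 31 days (March has 31).
Apr 13, 1910 → May 13, 1910: 30 days (April has 30).
May 13, 1910 → Jun 13, 1910: 31 days (May has 31).
Jun 13, 1910 → Jul 13, 1910: 30 days (June has 30).
Jul 13, 1910 → Aug 13, 1910: 31 days (July has 31).
Aug 13, 1910 → Sep 13, 1910: 31 days (August has 31).
Sep 13, 1910 → Oct 13, 1910: 30 days (September has 30).
Oct 13, 1910 → Nov 13, 1910: 31 days (October has 31).
Nov 13, 1910 → Dec 13, 1910: 30 days (November has 30).
Dec 13, 1910 → Dec 14, 1910: 1 days.
Total: 1765 days.

1765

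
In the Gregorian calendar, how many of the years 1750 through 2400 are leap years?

158

Multiples of 4 in [1750,2400]: 163.
Of those, multiples of 100: 7 (not leap unless ÷400).
Multiples of 400: 2.
Leap years = 163 − 7 + 2 = 158.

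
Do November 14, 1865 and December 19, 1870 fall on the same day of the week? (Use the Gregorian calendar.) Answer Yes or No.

From Nov 14, 1865 to Dec 19, 1870 is 1861 days.
1861 mod 7 = 6, so they are different weekdays.
(Nov 14, 1865 is a Tuesday; Dec 19, 1870 is a Monday.)

No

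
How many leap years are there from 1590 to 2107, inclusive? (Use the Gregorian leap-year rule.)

Multiples of 4 in [1590,2107]: 129.
Of those, multiples of 100: 6 (not leap unless ÷400).
Multiples of 400: 2.
Leap years = 129 − 6 + 2 = 125.

125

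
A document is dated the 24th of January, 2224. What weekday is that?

Saturday

Doomsday rule: the anchor day for the 2200s is Friday. For year 24: 24÷12 = 2 r 0, and 0÷4 = 0, so 2+0+0 = 2.
Friday + 2 ≡ Sunday — that's 2224's doomsday.
In January the doomsday date is Jan 4 (2224 is a leap year (divisible by 4)).
Jan 24 is 20 days after Jan 4; 20 mod 7 = 6, so Sunday + 6 = Saturday.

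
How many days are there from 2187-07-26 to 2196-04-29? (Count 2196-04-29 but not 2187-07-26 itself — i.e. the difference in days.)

3200

Jul 26, 2187 → Jul 26, 2188: 366 days (Feb 29, 2188 is in that span).
Jul 26, 2188 → Jul 26, 2189: 365 days.
Jul 26, 2189 → Jul 26, 2190: 365 days.
Jul 26, 2190 → Jul 26, 2191: 365 days.
Jul 26, 2191 → Jul 26, 2192: 366 days (Feb 29, 2192 is in that span).
Jul 26, 2192 → Jul 26, 2193: 365 days.
Jul 26, 2193 → Jul 26, 2194: 365 days.
Jul 26, 2194 → Jul 26, 2195: 365 days.
Jul 26, 2195 → Aug 26, 2195: 31 days (July has 31).
Aug 26, 2195 → Sep 26, 2195: 31 days (August has 31).
Sep 26, 2195 → Oct 26, 2195: 30 days (September has 30).
Oct 26, 2195 → Nov 26, 2195: 31 days (October has 31).
Nov 26, 2195 → Dec 26, 2195: 30 days (November has 30).
Dec 26, 2195 → Jan 26, 2196: 31 days (December has 31).
Jan 26, 2196 → Feb 26, 2196: 31 days (January has 31).
Feb 26, 2196 → Mar 26, 2196: 29 days (February has 29).
Mar 26, 2196 → Apr 26, 2196: 31 days (March has 31).
Apr 26, 2196 → Apr 29, 2196: 3 days.
Total: 3200 days.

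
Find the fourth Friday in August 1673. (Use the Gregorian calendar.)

August 25, 1673

August 1, 1673 is a Tuesday.
The first Friday is therefore August 4 (3 days later).
The fourth Friday is 4 + 3×7 = August 25.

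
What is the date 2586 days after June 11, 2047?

+366 (one year; includes Feb 29, 2048) → Jun 11, 2048 (2220 left).
+365 (one year) → Jun 11, 2049 (1855 left).
+365 (one year) → Jun 11, 2050 (1490 left).
+365 (one year) → Jun 11, 2051 (1125 left).
+366 (one year; includes Feb 29, 2052) → Jun 11, 2052 (759 left).
+365 (one year) → Jun 11, 2053 (394 left).
Jun has 30 days: +20 → Jul 1, 2053 (374 left).
Jul has 31 days: +31 → Aug 1, 2053 (343 left).
Aug has 31 days: +31 → Sep 1, 2053 (312 left).
Sep has 30 days: +30 → Oct 1, 2053 (282 left).
Oct has 31 days: +31 → Nov 1, 2053 (251 left).
Nov has 30 days: +30 → Dec 1, 2053 (221 left).
Dec has 31 days: +31 → Jan 1, 2054 (190 left).
Jan has 31 days: +31 → Feb 1, 2054 (159 left).
Feb has 28 days: +28 → Mar 1, 2054 (131 left).
Mar has 31 days: +31 → Apr 1, 2054 (100 left).
Apr has 30 days: +30 → May 1, 2054 (70 left).
May has 31 days: +31 → Jun 1, 2054 (39 left).
Jun has 30 days: +30 → Jul 1, 2054 (9 left).
+9 → Jul 10, 2054.

July 10, 2054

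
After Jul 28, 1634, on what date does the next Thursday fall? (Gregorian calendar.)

Jul 28, 1634 is a Friday.
From Friday to the next Thursday is 6 days.
Jul 28, 1634 + 6 = Aug 3, 1634.

August 3, 1634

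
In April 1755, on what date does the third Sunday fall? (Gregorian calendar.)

April 20, 1755

April 1, 1755 is a Tuesday.
The first Sunday is therefore April 6 (5 days later).
The third Sunday is 6 + 2×7 = April 20.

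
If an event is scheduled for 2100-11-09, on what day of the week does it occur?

Tuesday

Doomsday rule: the anchor day for the 2100s is Sunday. For year 00: 0÷12 = 0 r 0, and 0÷4 = 0, so 0+0+0 = 0.
Sunday + 0 ≡ Sunday — that's 2100's doomsday.
In November the doomsday date is Nov 7.
Nov 9 is 2 days after Nov 7; 2 mod 7 = 2, so Sunday + 2 = Tuesday.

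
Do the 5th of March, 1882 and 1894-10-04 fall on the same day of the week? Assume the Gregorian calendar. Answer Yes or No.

From Mar 5, 1882 to Oct 4, 1894 is 4596 days.
4596 mod 7 = 4, so they are different weekdays.
(Mar 5, 1882 is a Sunday; Oct 4, 1894 is a Thursday.)

No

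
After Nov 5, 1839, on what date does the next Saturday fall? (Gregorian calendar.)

November 9, 1839

Nov 5, 1839 is a Tuesday.
From Tuesday to the next Saturday is 4 days.
Nov 5, 1839 + 4 = Nov 9, 1839.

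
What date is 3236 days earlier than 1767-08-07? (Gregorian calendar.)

September 27, 1758

−365 (one year) → Aug 7, 1766 (2871 left).
−365 (one year) → Aug 7, 1765 (2506 left).
−365 (one year) → Aug 7, 1764 (2141 left).
−366 (one year; includes Feb 29, 1764) → Aug 7, 1763 (1775 left).
−365 (one year) → Aug 7, 1762 (1410 left).
−365 (one year) → Aug 7, 1761 (1045 left).
−365 (one year) → Aug 7, 1760 (680 left).
−366 (one year; includes Feb 29, 1760) → Aug 7, 1759 (314 left).
−7 → Jul 31, 1759 (end of Jul, 31 days; 307 left).
−31 → Jun 30, 1759 (end of Jun, 30 days; 276 left).
−30 → May 31, 1759 (end of May, 31 days; 246 left).
−31 → Apr 30, 1759 (end of Apr, 30 days; 215 left).
−30 → Mar 31, 1759 (end of Mar, 31 days; 185 left).
−31 → Feb 28, 1759 (end of Feb, 28 days; 154 left).
−28 → Jan 31, 1759 (end of Jan, 31 days; 126 left).
−31 → Dec 31, 1758 (end of Dec, 31 days; 95 left).
−31 → Nov 30, 1758 (end of Nov, 30 days; 64 left).
−30 → Oct 31, 1758 (end of Oct, 31 days; 34 left).
−31 → Sep 30, 1758 (end of Sep, 30 days; 3 left).
−3 → Sep 27, 1758.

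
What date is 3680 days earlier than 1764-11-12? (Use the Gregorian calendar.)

−366 (one year; includes Feb 29, 1764) → Nov 12, 1763 (3314 left).
−365 (one year) → Nov 12, 1762 (2949 left).
−365 (one year) → Nov 12, 1761 (2584 left).
−365 (one year) → Nov 12, 1760 (2219 left).
−366 (one year; includes Feb 29, 1760) → Nov 12, 1759 (1853 left).
−365 (one year) → Nov 12, 1758 (1488 left).
−365 (one year) → Nov 12, 1757 (1123 left).
−365 (one year) → Nov 12, 1756 (758 left).
−366 (one year; includes Feb 29, 1756) → Nov 12, 1755 (392 left).
−12 → Oct 31, 1755 (end of Oct, 31 days; 380 left).
−31 → Sep 30, 1755 (end of Sep, 30 days; 349 left).
−30 → Aug 31, 1755 (end of Aug, 31 days; 319 left).
−31 → Jul 31, 1755 (end of Jul, 31 days; 288 left).
−31 → Jun 30, 1755 (end of Jun, 30 days; 257 left).
−30 → May 31, 1755 (end of May, 31 days; 227 left).
−31 → Apr 30, 1755 (end of Apr, 30 days; 196 left).
−30 → Mar 31, 1755 (end of Mar, 31 days; 166 left).
−31 → Feb 28, 1755 (end of Feb, 28 days; 135 left).
−28 → Jan 31, 1755 (end of Jan, 31 days; 107 left).
−31 → Dec 31, 1754 (end of Dec, 31 days; 76 left).
−31 → Nov 30, 1754 (end of Nov, 30 days; 45 left).
−30 → Oct 31, 1754 (end of Oct, 31 days; 15 left).
−15 → Oct 16, 1754.

October 16, 1754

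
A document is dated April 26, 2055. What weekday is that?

Doomsday rule: the anchor day for the 2000s is Tuesday. For year 55: 55÷12 = 4 r 7, and 7÷4 = 1, so 4+7+1 = 12.
Tuesday + 12 ≡ Sunday — that's 2055's doomsday.
In April the doomsday date is Apr 4.
Apr 26 is 22 days after Apr 4; 22 mod 7 = 1, so Sunday + 1 = Monday.

Monday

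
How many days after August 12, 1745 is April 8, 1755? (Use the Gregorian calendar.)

3526

Aug 12, 1745 → Aug 12, 1746: 365 days.
Aug 12, 1746 → Aug 12, 1747: 365 days.
Aug 12, 1747 → Aug 12, 1748: 366 days (Feb 29, 1748 is in that span).
Aug 12, 1748 → Aug 12, 1749: 365 days.
Aug 12, 1749 → Aug 12, 1750: 365 days.
Aug 12, 1750 → Aug 12, 1751: 365 days.
Aug 12, 1751 → Aug 12, 1752: 366 days (Feb 29, 1752 is in that span).
Aug 12, 1752 → Aug 12, 1753: 365 days.
Aug 12, 1753 → Aug 12, 1754: 365 days.
Aug 12, 1754 → Sep 12, 1754: 31 days (August has 31).
Sep 12, 1754 → Oct 12, 1754: 30 days (September has 30).
Oct 12, 1754 → Nov 12, 1754: 31 days (October has 31).
Nov 12, 1754 → Dec 12, 1754: 30 days (November has 30).
Dec 12, 1754 → Jan 12, 1755: 31 days (December has 31).
Jan 12, 1755 → Feb 12, 1755: 31 days (January has 31).
Feb 12, 1755 → Mar 12, 1755: 28 days (February has 28).
Mar 12, 1755 → Apr 8, 1755: 27 days.
Total: 3526 days.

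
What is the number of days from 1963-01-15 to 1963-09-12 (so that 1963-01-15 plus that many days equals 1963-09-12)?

Jan 15, 1963 → Feb 15, 1963: 31 days (January has 31).
Feb 15, 1963 → Mar 15, 1963: 28 days (February has 28).
Mar 15, 1963 → Apr 15, 1963: 31 days (March has 31).
Apr 15, 1963 → May 15, 1963: 30 days (April has 30).
May 15, 1963 → Jun 15, 1963: 31 days (May has 31).
Jun 15, 1963 → Jul 15, 1963: 30 days (June has 30).
Jul 15, 1963 → Aug 15, 1963: 31 days (July has 31).
Aug 15, 1963 → Sep 12, 1963: 28 days.
Total: 240 days.

240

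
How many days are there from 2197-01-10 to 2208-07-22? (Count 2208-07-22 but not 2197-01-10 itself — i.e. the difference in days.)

Jan 10, 2197 → Jan 10, 2198: 365 days.
Jan 10, 2198 → Jan 10, 2199: 365 days.
Jan 10, 2199 → Jan 10, 2200: 365 days.
Jan 10, 2200 → Jan 10, 2201: 365 days.
Jan 10, 2201 → Jan 10, 2202: 365 days.
Jan 10, 2202 → Jan 10, 2203: 365 days.
Jan 10, 2203 → Jan 10, 2204: 365 days.
Jan 10, 2204 → Jan 10, 2205: 366 days (Feb 29, 2204 is in that span).
Jan 10, 2205 → Jan 10, 2206: 365 days.
Jan 10, 2206 → Jan 10, 2207: 365 days.
Jan 10, 2207 → Jan 10, 2208: 365 days.
Jan 10, 2208 → Feb 10, 2208: 31 days (January has 31).
Feb 10, 2208 → Mar 10, 2208: 29 days (February has 29).
Mar 10, 2208 → Apr 10, 2208: 31 days (March has 31).
Apr 10, 2208 → May 10, 2208: 30 days (April has 30).
May 10, 2208 → Jun 10, 2208: 31 days (May has 31).
Jun 10, 2208 → Jul 10, 2208: 30 days (June has 30).
Jul 10, 2208 → Jul 22, 2208: 12 days.
Total: 4210 days.

4210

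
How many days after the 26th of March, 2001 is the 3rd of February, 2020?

Mar 26, 2001 → Mar 26, 2002: 365 days.
Mar 26, 2002 → Mar 26, 2003: 365 days.
Mar 26, 2003 → Mar 26, 2004: 366 days (Feb 29, 2004 is in that span).
Mar 26, 2004 → Mar 26, 2005: 365 days.
Mar 26, 2005 → Mar 26, 2006: 365 days.
Mar 26, 2006 → Mar 26, 2007: 365 days.
Mar 26, 2007 → Mar 26, 2008: 366 days (Feb 29, 2008 is in that span).
Mar 26, 2008 → Mar 26, 2009: 365 days.
Mar 26, 2009 → Mar 26, 2010: 365 days.
Mar 26, 2010 → Mar 26, 2011: 365 days.
Mar 26, 2011 → Mar 26, 2012: 366 days (Feb 29, 2012 is in that span).
Mar 26, 2012 → Mar 26, 2013: 365 days.
Mar 26, 2013 → Mar 26, 2014: 365 days.
Mar 26, 2014 → Mar 26, 2015: 365 days.
Mar 26, 2015 → Mar 26, 2016: 366 days (Feb 29, 2016 is in that span).
Mar 26, 2016 → Mar 26, 2017: 365 days.
Mar 26, 2017 → Mar 26, 2018: 365 days.
Mar 26, 2018 → Mar 26, 2019: 365 days.
Mar 26, 2019 → Apr 26, 2019: 31 days (March has 31).
Apr 26, 2019 → May 26, 2019: 30 days (April has 30).
May 26, 2019 → Jun 26, 2019: 31 days (May has 31).
Jun 26, 2019 → Jul 26, 2019: 30 days (June has 30).
Jul 26, 2019 → Aug 26, 2019: 31 days (July has 31).
Aug 26, 2019 → Sep 26, 2019: 31 days (August has 31).
Sep 26, 2019 → Oct 26, 2019: 30 days (September has 30).
Oct 26, 2019 → Nov 26, 2019: 31 days (October has 31).
Nov 26, 2019 → Dec 26, 2019: 30 days (November has 30).
Dec 26, 2019 → Jan 26, 2020: 31 days (December has 31).
Jan 26, 2020 → Feb 3, 2020: 8 days.
Total: 6888 days.

6888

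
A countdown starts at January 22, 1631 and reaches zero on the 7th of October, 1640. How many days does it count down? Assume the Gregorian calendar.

3546

Jan 22, 1631 → Jan 22, 1632: 365 days.
Jan 22, 1632 → Jan 22, 1633: 366 days (Feb 29, 1632 is in that span).
Jan 22, 1633 → Jan 22, 1634: 365 days.
Jan 22, 1634 → Jan 22, 1635: 365 days.
Jan 22, 1635 → Jan 22, 1636: 365 days.
Jan 22, 1636 → Jan 22, 1637: 366 days (Feb 29, 1636 is in that span).
Jan 22, 1637 → Jan 22, 1638: 365 days.
Jan 22, 1638 → Jan 22, 1639: 365 days.
Jan 22, 1639 → Jan 22, 1640: 365 days.
Jan 22, 1640 → Feb 22, 1640: 31 days (January has 31).
Feb 22, 1640 → Mar 22, 1640: 29 days (February has 29).
Mar 22, 1640 → Apr 22, 1640: 31 days (March has 31).
Apr 22, 1640 → May 22, 1640: 30 days (April has 30).
May 22, 1640 → Jun 22, 1640: 31 days (May has 31).
Jun 22, 1640 → Jul 22, 1640: 30 days (June has 30).
Jul 22, 1640 → Aug 22, 1640: 31 days (July has 31).
Aug 22, 1640 → Sep 22, 1640: 31 days (August has 31).
Sep 22, 1640 → Oct 7, 1640: 15 days.
Total: 3546 days.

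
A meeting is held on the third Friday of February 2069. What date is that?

February 1, 2069 is a Friday.
The first Friday is therefore February 1 (same day).
The third Friday is 1 + 2×7 = February 15.

February 15, 2069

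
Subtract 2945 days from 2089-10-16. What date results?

−365 (one year) → Oct 16, 2088 (2580 left).
−366 (one year; includes Feb 29, 2088) → Oct 16, 2087 (2214 left).
−365 (one year) → Oct 16, 2086 (1849 left).
−365 (one year) → Oct 16, 2085 (1484 left).
−365 (one year) → Oct 16, 2084 (1119 left).
−366 (one year; includes Feb 29, 2084) → Oct 16, 2083 (753 left).
−365 (one year) → Oct 16, 2082 (388 left).
−16 → Sep 30, 2082 (end of Sep, 30 days; 372 left).
−30 → Aug 31, 2082 (end of Aug, 31 days; 342 left).
−31 → Jul 31, 2082 (end of Jul, 31 days; 311 left).
−31 → Jun 30, 2082 (end of Jun, 30 days; 280 left).
−30 → May 31, 2082 (end of May, 31 days; 250 left).
−31 → Apr 30, 2082 (end of Apr, 30 days; 219 left).
−30 → Mar 31, 2082 (end of Mar, 31 days; 189 left).
−31 → Feb 28, 2082 (end of Feb, 28 days; 158 left).
−28 → Jan 31, 2082 (end of Jan, 31 days; 130 left).
−31 → Dec 31, 2081 (end of Dec, 31 days; 99 left).
−31 → Nov 30, 2081 (end of Nov, 30 days; 68 left).
−30 → Oct 31, 2081 (end of Oct, 31 days; 38 left).
−31 → Sep 30, 2081 (end of Sep, 30 days; 7 left).
−7 → Sep 23, 2081.

September 23, 2081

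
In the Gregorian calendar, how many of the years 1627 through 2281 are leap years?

159

Multiples of 4 in [1627,2281]: 164.
Of those, multiples of 100: 6 (not leap unless ÷400).
Multiples of 400: 1.
Leap years = 164 − 6 + 1 = 159.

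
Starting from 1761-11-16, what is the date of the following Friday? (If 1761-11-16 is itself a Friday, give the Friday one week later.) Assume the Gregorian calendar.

Nov 16, 1761 is a Monday.
From Monday to the next Friday is 4 days.
Nov 16, 1761 + 4 = Nov 20, 1761.

November 20, 1761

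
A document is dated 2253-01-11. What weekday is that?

Doomsday rule: the anchor day for the 2200s is Friday. For year 53: 53÷12 = 4 r 5, and 5÷4 = 1, so 4+5+1 = 10.
Friday + 10 ≡ Monday — that's 2253's doomsday.
In January the doomsday date is Jan 3 (2253 is not a leap year).
Jan 11 is 8 days after Jan 3; 8 mod 7 = 1, so Monday + 1 = Tuesday.

Tuesday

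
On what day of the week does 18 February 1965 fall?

Doomsday rule: the anchor day for the 1900s is Wednesday. For year 65: 65÷12 = 5 r 5, and 5÷4 = 1, so 5+5+1 = 11.
Wednesday + 11 ≡ Sunday — that's 1965's doomsday.
In February the doomsday date is Feb 28 (1965 is not a leap year).
Feb 18 is 10 days before Feb 28; 10 mod 7 = 3, so Sunday − 3 = Thursday.

Thursday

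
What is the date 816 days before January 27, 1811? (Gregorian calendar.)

November 2, 1808

−365 (one year) → Jan 27, 1810 (451 left).
−365 (one year) → Jan 27, 1809 (86 left).
−27 → Dec 31, 1808 (end of Dec, 31 days; 59 left).
−31 → Nov 30, 1808 (end of Nov, 30 days; 28 left).
−28 → Nov 2, 1808.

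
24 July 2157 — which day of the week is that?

Sunday

Doomsday rule: the anchor day for the 2100s is Sunday. For year 57: 57÷12 = 4 r 9, and 9÷4 = 2, so 4+9+2 = 15.
Sunday + 15 ≡ Monday — that's 2157's doomsday.
In July the doomsday date is Jul 11.
Jul 24 is 13 days after Jul 11; 13 mod 7 = 6, so Monday + 6 = Sunday.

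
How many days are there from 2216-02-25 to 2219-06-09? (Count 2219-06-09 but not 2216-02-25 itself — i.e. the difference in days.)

Feb 25, 2216 → Feb 25, 2217: 366 days (Feb 29, 2216 is in that span).
Feb 25, 2217 → Feb 25, 2218: 365 days.
Feb 25, 2218 → Feb 25, 2219: 365 days.
Feb 25, 2219 → Mar 25, 2219: 28 days (February has 28).
Mar 25, 2219 → Apr 25, 2219: 31 days (March has 31).
Apr 25, 2219 → May 25, 2219: 30 days (April has 30).
May 25, 2219 → Jun 9, 2219: 15 days.
Total: 1200 days.

1200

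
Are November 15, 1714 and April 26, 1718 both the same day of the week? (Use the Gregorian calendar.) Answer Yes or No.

No

From Nov 15, 1714 to Apr 26, 1718 is 1258 days.
1258 mod 7 = 5, so they are different weekdays.
(Nov 15, 1714 is a Thursday; Apr 26, 1718 is a Tuesday.)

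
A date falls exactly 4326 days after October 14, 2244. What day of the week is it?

First find the weekday of Oct 14, 2244. Doomsday rule: the anchor day for the 2200s is Friday. For year 44: 44÷12 = 3 r 8, and 8÷4 = 2, so 3+8+2 = 13.
Friday + 13 ≡ Thursday — that's 2244's doomsday.
In October the doomsday date is Oct 10.
Oct 14 is 4 days after Oct 10; 4 mod 7 = 4, so Thursday + 4 = Monday.
4326 mod 7 = 0, so 4326 days after a Monday is Monday + 0 = Monday.

Monday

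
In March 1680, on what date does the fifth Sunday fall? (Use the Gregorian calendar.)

March 31, 1680

March 1, 1680 is a Friday.
The first Sunday is therefore March 3 (2 days later).
The fifth Sunday is 3 + 4×7 = March 31.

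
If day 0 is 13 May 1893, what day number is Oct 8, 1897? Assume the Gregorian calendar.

1609

May 13, 1893 → May 13, 1894: 365 days.
May 13, 1894 → May 13, 1895: 365 days.
May 13, 1895 → May 13, 1896: 366 days (Feb 29, 1896 is in that span).
May 13, 1896 → May 13, 1897: 365 days.
May 13, 1897 → Jun 13, 1897: 31 days (May has 31).
Jun 13, 1897 → Jul 13, 1897: 30 days (June has 30).
Jul 13, 1897 → Aug 13, 1897: 31 days (July has 31).
Aug 13, 1897 → Sep 13, 1897: 31 days (August has 31).
Sep 13, 1897 → Oct 8, 1897: 25 days.
Total: 1609 days.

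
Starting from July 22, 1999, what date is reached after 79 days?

October 9, 1999

Jul has 31 days: +10 → Aug 1, 1999 (69 left).
Aug has 31 days: +31 → Sep 1, 1999 (38 left).
Sep has 30 days: +30 → Oct 1, 1999 (8 left).
+8 → Oct 9, 1999.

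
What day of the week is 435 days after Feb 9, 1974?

First find the weekday of Feb 9, 1974. Doomsday rule: the anchor day for the 1900s is Wednesday. For year 74: 74÷12 = 6 r 2, and 2÷4 = 0, so 6+2+0 = 8.
Wednesday + 8 ≡ Thursday — that's 1974's doomsday.
In February the doomsday date is Feb 28 (1974 is not a leap year).
Feb 9 is 19 days before Feb 28; 19 mod 7 = 5, so Thursday − 5 = Saturday.
435 mod 7 = 1, so 435 days after a Saturday is Saturday + 1 = Sunday.

Sunday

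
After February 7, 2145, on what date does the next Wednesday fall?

Feb 7, 2145 is a Sunday.
From Sunday to the next Wednesday is 3 days.
Feb 7, 2145 + 3 = Feb 10, 2145.

February 10, 2145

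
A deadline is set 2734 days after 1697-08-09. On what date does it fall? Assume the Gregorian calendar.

February 3, 1705

+365 (one year) → Aug 9, 1698 (2369 left).
+365 (one year) → Aug 9, 1699 (2004 left).
+365 (one year) → Aug 9, 1700 (1639 left).
+365 (one year) → Aug 9, 1701 (1274 left).
+365 (one year) → Aug 9, 1702 (909 left).
+365 (one year) → Aug 9, 1703 (544 left).
+366 (one year; includes Feb 29, 1704) → Aug 9, 1704 (178 left).
Aug has 31 days: +23 → Sep 1, 1704 (155 left).
Sep has 30 days: +30 → Oct 1, 1704 (125 left).
Oct has 31 days: +31 → Nov 1, 1704 (94 left).
Nov has 30 days: +30 → Dec 1, 1704 (64 left).
Dec has 31 days: +31 → Jan 1, 1705 (33 left).
Jan has 31 days: +31 → Feb 1, 1705 (2 left).
+2 → Feb 3, 1705.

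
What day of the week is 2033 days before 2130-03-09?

Monday

First find the weekday of Mar 9, 2130. Doomsday rule: the anchor day for the 2100s is Sunday. For year 30: 30÷12 = 2 r 6, and 6÷4 = 1, so 2+6+1 = 9.
Sunday + 9 ≡ Tuesday — that's 2130's doomsday.
In March the doomsday date is Mar 14.
Mar 9 is 5 days before Mar 14; 5 mod 7 = 5, so Tuesday − 5 = Thursday.
2033 mod 7 = 3, so 2033 days before a Thursday is Thursday − 3 = Monday.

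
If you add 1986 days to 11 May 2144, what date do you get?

+365 (one year) → May 11, 2145 (1621 left).
+365 (one year) → May 11, 2146 (1256 left).
+365 (one year) → May 11, 2147 (891 left).
+366 (one year; includes Feb 29, 2148) → May 11, 2148 (525 left).
+365 (one year) → May 11, 2149 (160 left).
May has 31 days: +21 → Jun 1, 2149 (139 left).
Jun has 30 days: +30 → Jul 1, 2149 (109 left).
Jul has 31 days: +31 → Aug 1, 2149 (78 left).
Aug has 31 days: +31 → Sep 1, 2149 (47 left).
Sep has 30 days: +30 → Oct 1, 2149 (17 left).
+17 → Oct 18, 2149.

October 18, 2149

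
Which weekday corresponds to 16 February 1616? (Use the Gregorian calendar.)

Doomsday rule: the anchor day for the 1600s is Tuesday. For year 16: 16÷12 = 1 r 4, and 4÷4 = 1, so 1+4+1 = 6.
Tuesday + 6 ≡ Monday — that's 1616's doomsday.
In February the doomsday date is Feb 29 (1616 is a leap year (divisible by 4)).
Feb 16 is 13 days before Feb 29; 13 mod 7 = 6, so Monday − 6 = Tuesday.

Tuesday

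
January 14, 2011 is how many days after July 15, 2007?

Jul 15, 2007 → Jul 15, 2008: 366 days (Feb 29, 2008 is in that span).
Jul 15, 2008 → Jul 15, 2009: 365 days.
Jul 15, 2009 → Jul 15, 2010: 365 days.
Jul 15, 2010 → Aug 15, 2010: 31 days (July has 31).
Aug 15, 2010 → Sep 15, 2010: 31 days (August has 31).
Sep 15, 2010 → Oct 15, 2010: 30 days (September has 30).
Oct 15, 2010 → Nov 15, 2010: 31 days (October has 31).
Nov 15, 2010 → Dec 15, 2010: 30 days (November has 30).
Dec 15, 2010 → Jan 14, 2011: 30 days.
Total: 1279 days.

1279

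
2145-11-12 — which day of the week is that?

Doomsday rule: the anchor day for the 2100s is Sunday. For year 45: 45÷12 = 3 r 9, and 9÷4 = 2, so 3+9+2 = 14.
Sunday + 14 ≡ Sunday — that's 2145's doomsday.
In November the doomsday date is Nov 7.
Nov 12 is 5 days after Nov 7; 5 mod 7 = 5, so Sunday + 5 = Friday.

Friday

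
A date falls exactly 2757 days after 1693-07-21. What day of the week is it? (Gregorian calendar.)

Monday

Jul 21, 1693 is a Tuesday.
2757 mod 7 = 6, so 2757 days after a Tuesday is Tuesday + 6 = Monday.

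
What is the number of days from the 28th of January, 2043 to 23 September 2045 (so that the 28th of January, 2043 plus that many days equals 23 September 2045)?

Jan 28, 2043 → Jan 28, 2044: 365 days.
Jan 28, 2044 → Jan 28, 2045: 366 days (Feb 29, 2044 is in that span).
Jan 28, 2045 → Feb 28, 2045: 31 days (January has 31).
Feb 28, 2045 → Mar 28, 2045: 28 days (February has 28).
Mar 28, 2045 → Apr 28, 2045: 31 days (March has 31).
Apr 28, 2045 → May 28, 2045: 30 days (April has 30).
May 28, 2045 → Jun 28, 2045: 31 days (May has 31).
Jun 28, 2045 → Jul 28, 2045: 30 days (June has 30).
Jul 28, 2045 → Aug 28, 2045: 31 days (July has 31).
Aug 28, 2045 → Sep 23, 2045: 26 days.
Total: 969 days.

969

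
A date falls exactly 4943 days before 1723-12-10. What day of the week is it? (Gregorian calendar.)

First find the weekday of Dec 10, 1723. Doomsday rule: the anchor day for the 1700s is Sunday. For year 23: 23÷12 = 1 r 11, and 11÷4 = 2, so 1+11+2 = 14.
Sunday + 14 ≡ Sunday — that's 1723's doomsday.
In December the doomsday date is Dec 12.
Dec 10 is 2 days before Dec 12; 2 mod 7 = 2, so Sunday − 2 = Friday.
4943 mod 7 = 1, so 4943 days before a Friday is Friday − 1 = Thursday.

Thursday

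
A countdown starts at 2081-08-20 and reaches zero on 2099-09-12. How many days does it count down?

Aug 20, 2081 → Aug 20, 2082: 365 days.
Aug 20, 2082 → Aug 20, 2083: 365 days.
Aug 20, 2083 → Aug 20, 2084: 366 days (Feb 29, 2084 is in that span).
Aug 20, 2084 → Aug 20, 2085: 365 days.
Aug 20, 2085 → Aug 20, 2086: 365 days.
Aug 20, 2086 → Aug 20, 2087: 365 days.
Aug 20, 2087 → Aug 20, 2088: 366 days (Feb 29, 2088 is in that span).
Aug 20, 2088 → Aug 20, 2089: 365 days.
Aug 20, 2089 → Aug 20, 2090: 365 days.
Aug 20, 2090 → Aug 20, 2091: 365 days.
Aug 20, 2091 → Aug 20, 2092: 366 days (Feb 29, 2092 is in that span).
Aug 20, 2092 → Aug 20, 2093: 365 days.
Aug 20, 2093 → Aug 20, 2094: 365 days.
Aug 20, 2094 → Aug 20, 2095: 365 days.
Aug 20, 2095 → Aug 20, 2096: 366 days (Feb 29, 2096 is in that span).
Aug 20, 2096 → Aug 20, 2097: 365 days.
Aug 20, 2097 → Aug 20, 2098: 365 days.
Aug 20, 2098 → Sep 20, 2098: 31 days (August has 31).
Sep 20, 2098 → Oct 20, 2098: 30 days (September has 30).
Oct 20, 2098 → Nov 20, 2098: 31 days (October has 31).
Nov 20, 2098 → Dec 20, 2098: 30 days (November has 30).
Dec 20, 2098 → Jan 20, 2099: 31 days (December has 31).
Jan 20, 2099 → Feb 20, 2099: 31 days (January has 31).
Feb 20, 2099 → Mar 20, 2099: 28 days (February has 28).
Mar 20, 2099 → Apr 20, 2099: 31 days (March has 31).
Apr 20, 2099 → May 20, 2099: 30 days (April has 30).
May 20, 2099 → Jun 20, 2099: 31 days (May has 31).
Jun 20, 2099 → Jul 20, 2099: 30 days (June has 30).
Jul 20, 2099 → Aug 20, 2099: 31 days (July has 31).
Aug 20, 2099 → Sep 12, 2099: 23 days.
Total: 6597 days.

6597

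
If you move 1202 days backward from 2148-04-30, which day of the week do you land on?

Thursday

First find the weekday of Apr 30, 2148. Doomsday rule: the anchor day for the 2100s is Sunday. For year 48: 48÷12 = 4 r 0, and 0÷4 = 0, so 4+0+0 = 4.
Sunday + 4 ≡ Thursday — that's 2148's doomsday.
In April the doomsday date is Apr 4.
Apr 30 is 26 days after Apr 4; 26 mod 7 = 5, so Thursday + 5 = Tuesday.
1202 mod 7 = 5, so 1202 days before a Tuesday is Tuesday − 5 = Thursday.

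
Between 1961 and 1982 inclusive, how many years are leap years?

Multiples of 4 in [1961,1982]: 5.
Of those, multiples of 100: 0 (not leap unless ÷400).
Multiples of 400: 0.
Leap years = 5 − 0 + 0 = 5.

5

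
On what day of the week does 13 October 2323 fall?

Doomsday rule: the anchor day for the 2300s is Wednesday. For year 23: 23÷12 = 1 r 11, and 11÷4 = 2, so 1+11+2 = 14.
Wednesday + 14 ≡ Wednesday — that's 2323's doomsday.
In October the doomsday date is Oct 10.
Oct 13 is 3 days after Oct 10; 3 mod 7 = 3, so Wednesday + 3 = Saturday.

Saturday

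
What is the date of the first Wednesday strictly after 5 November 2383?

Nov 5, 2383 is a Saturday.
From Saturday to the next Wednesday is 4 days.
Nov 5, 2383 + 4 = Nov 9, 2383.

November 9, 2383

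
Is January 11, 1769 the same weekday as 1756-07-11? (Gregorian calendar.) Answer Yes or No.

No

From Jul 11, 1756 to Jan 11, 1769 is 4567 days.
4567 mod 7 = 3, so they are different weekdays.
(Jul 11, 1756 is a Sunday; Jan 11, 1769 is a Wednesday.)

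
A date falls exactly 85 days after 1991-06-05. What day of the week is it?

Thursday

First find the weekday of Jun 5, 1991. Doomsday rule: the anchor day for the 1900s is Wednesday. For year 91: 91÷12 = 7 r 7, and 7÷4 = 1, so 7+7+1 = 15.
Wednesday + 15 ≡ Thursday — that's 1991's doomsday.
In June the doomsday date is Jun 6.
Jun 5 is 1 day before Jun 6; 1 mod 7 = 1, so Thursday − 1 = Wednesday.
85 mod 7 = 1, so 85 days after a Wednesday is Wednesday + 1 = Thursday.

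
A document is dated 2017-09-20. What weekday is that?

Wednesday

Doomsday rule: the anchor day for the 2000s is Tuesday. For year 17: 17÷12 = 1 r 5, and 5÷4 = 1, so 1+5+1 = 7.
Tuesday + 7 ≡ Tuesday — that's 2017's doomsday.
In September the doomsday date is Sep 5.
Sep 20 is 15 days after Sep 5; 15 mod 7 = 1, so Tuesday + 1 = Wednesday.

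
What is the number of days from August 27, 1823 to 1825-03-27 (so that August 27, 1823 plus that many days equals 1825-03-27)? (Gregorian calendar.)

578

Aug 27, 1823 → Aug 27, 1824: 366 days (Feb 29, 1824 is in that span).
Aug 27, 1824 → Sep 27, 1824: 31 days (August has 31).
Sep 27, 1824 → Oct 27, 1824: 30 days (September has 30).
Oct 27, 1824 → Nov 27, 1824: 31 days (October has 31).
Nov 27, 1824 → Dec 27, 1824: 30 days (November has 30).
Dec 27, 1824 → Jan 27, 1825: 31 days (December has 31).
Jan 27, 1825 → Feb 27, 1825: 31 days (January has 31).
Feb 27, 1825 → Mar 27, 1825: 28 days.
Total: 578 days.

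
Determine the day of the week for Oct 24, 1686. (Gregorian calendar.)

Thursday

Doomsday rule: the anchor day for the 1600s is Tuesday. For year 86: 86÷12 = 7 r 2, and 2÷4 = 0, so 7+2+0 = 9.
Tuesday + 9 ≡ Thursday — that's 1686's doomsday.
In October the doomsday date is Oct 10.
Oct 24 is 14 days after Oct 10; 14 mod 7 = 0, so Thursday + 0 = Thursday.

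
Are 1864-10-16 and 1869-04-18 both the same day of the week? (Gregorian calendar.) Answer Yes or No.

From Oct 16, 1864 to Apr 18, 1869 is 1645 days.
1645 mod 7 = 0, so they are the same weekday.
(Oct 16, 1864 is a Sunday; Apr 18, 1869 is a Sunday.)

Yes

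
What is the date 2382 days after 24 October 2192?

May 3, 2199

+365 (one year) → Oct 24, 2193 (2017 left).
+365 (one year) → Oct 24, 2194 (1652 left).
+365 (one year) → Oct 24, 2195 (1287 left).
+366 (one year; includes Feb 29, 2196) → Oct 24, 2196 (921 left).
+365 (one year) → Oct 24, 2197 (556 left).
+365 (one year) → Oct 24, 2198 (191 left).
Oct has 31 days: +8 → Nov 1, 2198 (183 left).
Nov has 30 days: +30 → Dec 1, 2198 (153 left).
Dec has 31 days: +31 → Jan 1, 2199 (122 left).
Jan has 31 days: +31 → Feb 1, 2199 (91 left).
Feb has 28 days: +28 → Mar 1, 2199 (63 left).
Mar has 31 days: +31 → Apr 1, 2199 (32 left).
Apr has 30 days: +30 → May 1, 2199 (2 left).
+2 → May 3, 2199.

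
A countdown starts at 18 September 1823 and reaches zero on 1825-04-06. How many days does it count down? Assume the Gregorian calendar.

Sep 18, 1823 → Sep 18, 1824: 366 days (Feb 29, 1824 is in that span).
Sep 18, 1824 → Oct 18, 1824: 30 days (September has 30).
Oct 18, 1824 → Nov 18, 1824: 31 days (October has 31).
Nov 18, 1824 → Dec 18, 1824: 30 days (November has 30).
Dec 18, 1824 → Jan 18, 1825: 31 days (December has 31).
Jan 18, 1825 → Feb 18, 1825: 31 days (January has 31).
Feb 18, 1825 → Mar 18, 1825: 28 days (February has 28).
Mar 18, 1825 → Apr 6, 1825: 19 days.
Total: 566 days.

566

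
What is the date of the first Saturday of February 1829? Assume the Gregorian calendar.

February 1, 1829 is a Sunday.
The first Saturday is therefore February 7 (6 days later).

February 7, 1829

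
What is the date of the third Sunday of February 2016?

February 1, 2016 is a Monday.
The first Sunday is therefore February 7 (6 days later).
The third Sunday is 7 + 2×7 = February 21.

February 21, 2016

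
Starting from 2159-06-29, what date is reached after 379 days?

July 12, 2160

Jun has 30 days: +2 → Jul 1, 2159 (377 left).
Jul has 31 days: +31 → Aug 1, 2159 (346 left).
Aug has 31 days: +31 → Sep 1, 2159 (315 left).
Sep has 30 days: +30 → Oct 1, 2159 (285 left).
Oct has 31 days: +31 → Nov 1, 2159 (254 left).
Nov has 30 days: +30 → Dec 1, 2159 (224 left).
Dec has 31 days: +31 → Jan 1, 2160 (193 left).
Jan has 31 days: +31 → Feb 1, 2160 (162 left).
Feb has 29 days: +29 → Mar 1, 2160 (133 left).
Mar has 31 days: +31 → Apr 1, 2160 (102 left).
Apr has 30 days: +30 → May 1, 2160 (72 left).
May has 31 days: +31 → Jun 1, 2160 (41 left).
Jun has 30 days: +30 → Jul 1, 2160 (11 left).
+11 → Jul 12, 2160.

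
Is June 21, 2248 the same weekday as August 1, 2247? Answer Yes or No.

No

From Aug 1, 2247 to Jun 21, 2248 is 325 days.
325 mod 7 = 3, so they are different weekdays.
(Aug 1, 2247 is a Sunday; Jun 21, 2248 is a Wednesday.)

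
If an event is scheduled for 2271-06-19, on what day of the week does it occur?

Doomsday rule: the anchor day for the 2200s is Friday. For year 71: 71÷12 = 5 r 11, and 11÷4 = 2, so 5+11+2 = 18.
Friday + 18 ≡ Tuesday — that's 2271's doomsday.
In June the doomsday date is Jun 6.
Jun 19 is 13 days after Jun 6; 13 mod 7 = 6, so Tuesday + 6 = Monday.

Monday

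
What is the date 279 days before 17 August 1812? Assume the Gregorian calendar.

−17 → Jul 31, 1812 (end of Jul, 31 days; 262 left).
−31 → Jun 30, 1812 (end of Jun, 30 days; 231 left).
−30 → May 31, 1812 (end of May, 31 days; 201 left).
−31 → Apr 30, 1812 (end of Apr, 30 days; 170 left).
−30 → Mar 31, 1812 (end of Mar, 31 days; 140 left).
−31 → Feb 29, 1812 (end of Feb, 29 days; 109 left).
−29 → Jan 31, 1812 (end of Jan, 31 days; 80 left).
−31 → Dec 31, 1811 (end of Dec, 31 days; 49 left).
−31 → Nov 30, 1811 (end of Nov, 30 days; 18 left).
−18 → Nov 12, 1811.

November 12, 1811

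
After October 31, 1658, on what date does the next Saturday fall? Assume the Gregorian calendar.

November 2, 1658

Oct 31, 1658 is a Thursday.
From Thursday to the next Saturday is 2 days.
Oct 31, 1658 + 2 = Nov 2, 1658.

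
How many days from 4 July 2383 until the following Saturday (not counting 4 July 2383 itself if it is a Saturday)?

Jul 4, 2383 is a Monday.
From Monday to the next Saturday is 5 days.

5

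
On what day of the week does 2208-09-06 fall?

Doomsday rule: the anchor day for the 2200s is Friday. For year 08: 8÷12 = 0 r 8, and 8÷4 = 2, so 0+8+2 = 10.
Friday + 10 ≡ Monday — that's 2208's doomsday.
In September the doomsday date is Sep 5.
Sep 6 is 1 day after Sep 5; 1 mod 7 = 1, so Monday + 1 = Tuesday.

Tuesday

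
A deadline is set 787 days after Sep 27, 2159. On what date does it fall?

+366 (one year; includes Feb 29, 2160) → Sep 27, 2160 (421 left).
+365 (one year) → Sep 27, 2161 (56 left).
Sep has 30 days: +4 → Oct 1, 2161 (52 left).
Oct has 31 days: +31 → Nov 1, 2161 (21 left).
+21 → Nov 22, 2161.

November 22, 2161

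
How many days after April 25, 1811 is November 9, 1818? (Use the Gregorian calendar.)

Apr 25, 1811 → Apr 25, 1812: 366 days (Feb 29, 1812 is in that span).
Apr 25, 1812 → Apr 25, 1813: 365 days.
Apr 25, 1813 → Apr 25, 1814: 365 days.
Apr 25, 1814 → Apr 25, 1815: 365 days.
Apr 25, 1815 → Apr 25, 1816: 366 days (Feb 29, 1816 is in that span).
Apr 25, 1816 → Apr 25, 1817: 365 days.
Apr 25, 1817 → Apr 25, 1818: 365 days.
Apr 25, 1818 → May 25, 1818: 30 days (April has 30).
May 25, 1818 → Jun 25, 1818: 31 days (May has 31).
Jun 25, 1818 → Jul 25, 1818: 30 days (June has 30).
Jul 25, 1818 → Aug 25, 1818: 31 days (July has 31).
Aug 25, 1818 → Sep 25, 1818: 31 days (August has 31).
Sep 25, 1818 → Oct 25, 1818: 30 days (September has 30).
Oct 25, 1818 → Nov 9, 1818: 15 days.
Total: 2755 days.

2755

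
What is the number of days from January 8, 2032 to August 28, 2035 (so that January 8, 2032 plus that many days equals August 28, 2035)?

Jan 8, 2032 → Jan 8, 2033: 366 days (Feb 29, 2032 is in that span).
Jan 8, 2033 → Jan 8, 2034: 365 days.
Jan 8, 2034 → Jan 8, 2035: 365 days.
Jan 8, 2035 → Feb 8, 2035: 31 days (January has 31).
Feb 8, 2035 → Mar 8, 2035: 28 days (February has 28).
Mar 8, 2035 → Apr 8, 2035: 31 days (March has 31).
Apr 8, 2035 → May 8, 2035: 30 days (April has 30).
May 8, 2035 → Jun 8, 2035: 31 days (May has 31).
Jun 8, 2035 → Jul 8, 2035: 30 days (June has 30).
Jul 8, 2035 → Aug 8, 2035: 31 days (July has 31).
Aug 8, 2035 → Aug 28, 2035: 20 days.
Total: 1328 days.

1328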